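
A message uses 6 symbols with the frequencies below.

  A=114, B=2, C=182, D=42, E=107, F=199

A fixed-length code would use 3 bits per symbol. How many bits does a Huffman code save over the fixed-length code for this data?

Fixed-length: 3 bits × 646 symbols = 1938 bits.
Huffman merges:
B(2) + D(42) → 44
44 + E(107) → 151
A(114) + 151 → 265
C(182) + F(199) → 381
265 + 381 → 646
Huffman total = 44 + 151 + 265 + 381 + 646 = 1487 bits.
Saving = 1938 − 1487 = 451 bits.

451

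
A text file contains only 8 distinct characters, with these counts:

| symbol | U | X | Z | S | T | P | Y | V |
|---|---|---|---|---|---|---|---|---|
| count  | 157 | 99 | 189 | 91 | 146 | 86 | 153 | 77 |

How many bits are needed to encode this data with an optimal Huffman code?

2968

Merge the two smallest weights repeatedly:
merge V(77) and P(86): 163
merge S(91) and X(99): 190
merge T(146) and Y(153): 299
merge U(157) and 163: 320
merge Z(189) and 190: 379
merge 299 and 320: 619
merge 379 and 619: 998
The encoded length is the sum of every internal node's weight: 163 + 190 + 299 + 320 + 379 + 619 + 998 = 2968 bits.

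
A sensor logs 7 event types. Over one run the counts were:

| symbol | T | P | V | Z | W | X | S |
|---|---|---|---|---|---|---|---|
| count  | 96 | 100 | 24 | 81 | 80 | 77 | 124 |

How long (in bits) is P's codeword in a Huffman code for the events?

3

Huffman merges, smallest pair first:
combine V(24), X(77) → 101
combine W(80), Z(81) → 161
combine T(96), P(100) → 196
combine 101, S(124) → 225
combine 161, 196 → 357
combine 225, 357 → 582
P sits 3 levels below the root, so its codeword is 3 bits.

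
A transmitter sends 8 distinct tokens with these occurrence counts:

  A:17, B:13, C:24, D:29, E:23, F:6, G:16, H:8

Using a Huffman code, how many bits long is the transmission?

393

Greedily combine the two least-frequent nodes:
combine F(6), H(8) → 14
combine B(13), 14 → 27
combine G(16), A(17) → 33
combine E(23), C(24) → 47
combine 27, D(29) → 56
combine 33, 47 → 80
combine 56, 80 → 136
Each symbol's bit-cost is frequency × depth; summing gives 393 bits (equivalently 14 + 27 + 33 + 47 + 56 + 80 + 136).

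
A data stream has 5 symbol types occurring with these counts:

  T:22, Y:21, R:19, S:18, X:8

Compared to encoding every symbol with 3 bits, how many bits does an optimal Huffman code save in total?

Fixed-length: 3 bits × 88 symbols = 264 bits.
Huffman merges:
X(8) + S(18) → 26
R(19) + Y(21) → 40
T(22) + 26 → 48
40 + 48 → 88
Huffman total = 26 + 40 + 48 + 88 = 202 bits.
Saving = 264 − 202 = 62 bits.

62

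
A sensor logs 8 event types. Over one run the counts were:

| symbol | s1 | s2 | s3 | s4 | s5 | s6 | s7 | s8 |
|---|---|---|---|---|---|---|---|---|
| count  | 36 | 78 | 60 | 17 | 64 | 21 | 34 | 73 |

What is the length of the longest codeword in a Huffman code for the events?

4

Merge the two lowest-weight nodes at each step:
combine s4(17), s6(21) → 38
combine s7(34), s1(36) → 70
combine 38, s3(60) → 98
combine s5(64), 70 → 134
combine s8(73), s2(78) → 151
combine 98, 134 → 232
combine 151, 232 → 383
The rarest symbols sit at the bottom; the longest codeword is 4 bits.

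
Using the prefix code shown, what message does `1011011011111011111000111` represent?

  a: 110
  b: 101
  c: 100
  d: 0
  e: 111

bbbebecde

Read left to right; each codeword is recognised as soon as it completes (prefix code):
  101→b | 101→b | 101→b | 111→e | 101→b | 111→e | 100→c | 0→d | 111→e
Decoded message: bbbebecde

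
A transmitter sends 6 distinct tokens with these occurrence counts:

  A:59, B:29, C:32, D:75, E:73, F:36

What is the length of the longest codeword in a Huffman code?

3

Merge the two lowest-weight nodes at each step:
B(29) + C(32) → 61
F(36) + A(59) → 95
61 + E(73) → 134
D(75) + 95 → 170
134 + 170 → 304
The rarest symbols sit at the bottom; the longest codeword is 3 bits.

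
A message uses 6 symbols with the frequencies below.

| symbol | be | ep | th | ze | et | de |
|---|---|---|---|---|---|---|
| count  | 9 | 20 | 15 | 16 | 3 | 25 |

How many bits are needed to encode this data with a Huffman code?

215

Greedily combine the two least-frequent nodes:
et(3) + be(9) → 12
12 + th(15) → 27
ze(16) + ep(20) → 36
de(25) + 27 → 52
36 + 52 → 88
The encoded length is the sum of every internal node's weight: 12 + 27 + 36 + 52 + 88 = 215 bits.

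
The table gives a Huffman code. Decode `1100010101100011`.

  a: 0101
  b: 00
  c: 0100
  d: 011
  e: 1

Read left to right; each codeword is recognised as soon as it completes (prefix code):
  1→e | 1→e | 00→b | 0101→a | 011→d | 00→b | 011→d
Decoded message: eebadbd

eebadbd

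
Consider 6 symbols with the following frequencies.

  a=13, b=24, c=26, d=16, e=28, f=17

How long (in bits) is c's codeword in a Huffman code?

2

Repeatedly merge the two smallest:
combine a(13), d(16) → 29
combine f(17), b(24) → 41
combine c(26), e(28) → 54
combine 29, 41 → 70
combine 54, 70 → 124
c sits 2 levels below the root, so its codeword is 2 bits.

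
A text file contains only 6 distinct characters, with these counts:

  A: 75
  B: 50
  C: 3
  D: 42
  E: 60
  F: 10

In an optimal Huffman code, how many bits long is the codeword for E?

2

Build the tree from the bottom:
C(3) + F(10) → 13
13 + D(42) → 55
B(50) + 55 → 105
E(60) + A(75) → 135
105 + 135 → 240
The subtree containing E is merged 2 times, so code length = 2.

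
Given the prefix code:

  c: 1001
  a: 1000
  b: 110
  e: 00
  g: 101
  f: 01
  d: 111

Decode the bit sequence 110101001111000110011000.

bgedabfa

Read left to right; each codeword is recognised as soon as it completes (prefix code):
  110→b | 101→g | 00→e | 111→d | 1000→a | 110→b | 01→f | 1000→a
Decoded message: bgedabfa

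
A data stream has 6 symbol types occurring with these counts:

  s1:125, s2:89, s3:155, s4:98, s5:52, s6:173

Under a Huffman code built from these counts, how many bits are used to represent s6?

Build the tree from the bottom:
merge s5(52) and s2(89): 141
merge s4(98) and s1(125): 223
merge 141 and s3(155): 296
merge s6(173) and 223: 396
merge 296 and 396: 692
s6's leaf is at depth 2, giving a 2-bit codeword.

2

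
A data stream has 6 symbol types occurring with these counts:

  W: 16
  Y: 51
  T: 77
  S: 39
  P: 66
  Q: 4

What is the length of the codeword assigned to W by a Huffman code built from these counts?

Huffman merges, smallest pair first:
combine Q(4), W(16) → 20
combine 20, S(39) → 59
combine Y(51), 59 → 110
combine P(66), T(77) → 143
combine 110, 143 → 253
W's leaf is at depth 4, giving a 4-bit codeword.

4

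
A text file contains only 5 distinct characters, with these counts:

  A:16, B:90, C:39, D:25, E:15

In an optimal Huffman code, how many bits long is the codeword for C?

Repeatedly merge the two smallest:
combine E(15), A(16) → 31
combine D(25), 31 → 56
combine C(39), 56 → 95
combine B(90), 95 → 185
C sits 2 levels below the root, so its codeword is 2 bits.

2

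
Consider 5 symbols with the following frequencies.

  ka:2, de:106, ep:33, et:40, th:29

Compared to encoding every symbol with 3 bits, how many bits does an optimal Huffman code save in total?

Fixed-length: 3 bits × 210 symbols = 630 bits.
Huffman merges:
merge ka(2) and th(29): 31
merge 31 and ep(33): 64
merge et(40) and 64: 104
merge 104 and de(106): 210
Huffman total = 31 + 64 + 104 + 210 = 409 bits.
Saving = 630 − 409 = 221 bits.

221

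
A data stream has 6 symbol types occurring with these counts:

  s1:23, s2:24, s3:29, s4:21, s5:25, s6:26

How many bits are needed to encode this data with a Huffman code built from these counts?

Build the Huffman tree bottom-up:
combine s4(21), s1(23) → 44
combine s2(24), s5(25) → 49
combine s6(26), s3(29) → 55
combine 44, 49 → 93
combine 55, 93 → 148
Each symbol's bit-cost is frequency × depth; summing gives 389 bits (equivalently 44 + 49 + 55 + 93 + 148).

389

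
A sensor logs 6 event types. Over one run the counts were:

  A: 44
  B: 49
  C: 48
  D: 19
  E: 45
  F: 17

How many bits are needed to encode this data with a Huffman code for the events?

Greedily combine the two least-frequent nodes:
merge F(17) and D(19): 36
merge 36 and A(44): 80
merge E(45) and C(48): 93
merge B(49) and 80: 129
merge 93 and 129: 222
Total encoded bits = sum of merged weights = 36 + 80 + 93 + 129 + 222 = 560.

560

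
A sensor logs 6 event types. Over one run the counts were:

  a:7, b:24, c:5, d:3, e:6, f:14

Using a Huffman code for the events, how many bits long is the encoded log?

Build the Huffman tree bottom-up:
d(3) + c(5) → 8
e(6) + a(7) → 13
8 + 13 → 21
f(14) + 21 → 35
b(24) + 35 → 59
Each symbol's bit-cost is frequency × depth; summing gives 136 bits (equivalently 8 + 13 + 21 + 35 + 59).

136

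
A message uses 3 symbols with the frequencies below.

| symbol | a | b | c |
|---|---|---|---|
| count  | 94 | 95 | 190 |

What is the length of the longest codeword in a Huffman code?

Merge the two lowest-weight nodes at each step:
a(94) + b(95) → 189
189 + c(190) → 379
The first pair merged (a, b) ends up deepest, at depth 2.

2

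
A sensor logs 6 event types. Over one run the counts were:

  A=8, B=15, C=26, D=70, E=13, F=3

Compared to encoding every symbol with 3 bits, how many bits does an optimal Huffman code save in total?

Fixed-length: 3 bits × 135 symbols = 405 bits.
Huffman merges:
merge F(3) and A(8): 11
merge 11 and E(13): 24
merge B(15) and 24: 39
merge C(26) and 39: 65
merge 65 and D(70): 135
Huffman total = 11 + 24 + 39 + 65 + 135 = 274 bits.
Saving = 405 − 274 = 131 bits.

131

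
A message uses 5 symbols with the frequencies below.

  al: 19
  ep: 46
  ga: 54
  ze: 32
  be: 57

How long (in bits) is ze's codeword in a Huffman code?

Repeatedly merge the two smallest:
merge al(19) and ze(32): 51
merge ep(46) and 51: 97
merge ga(54) and be(57): 111
merge 97 and 111: 208
ze's leaf is at depth 3, giving a 3-bit codeword.

3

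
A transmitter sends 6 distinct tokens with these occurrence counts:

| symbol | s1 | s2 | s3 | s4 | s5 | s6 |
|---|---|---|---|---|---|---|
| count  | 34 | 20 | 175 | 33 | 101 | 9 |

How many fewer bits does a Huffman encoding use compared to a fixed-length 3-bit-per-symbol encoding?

Fixed-length: 3 bits × 372 symbols = 1116 bits.
Huffman merges:
combine s6(9), s2(20) → 29
combine 29, s4(33) → 62
combine s1(34), 62 → 96
combine 96, s5(101) → 197
combine s3(175), 197 → 372
Huffman total = 29 + 62 + 96 + 197 + 372 = 756 bits.
Saving = 1116 − 756 = 360 bits.

360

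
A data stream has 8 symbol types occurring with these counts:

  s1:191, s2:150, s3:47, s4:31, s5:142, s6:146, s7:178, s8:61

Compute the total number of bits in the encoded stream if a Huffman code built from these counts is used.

2686

Build the Huffman tree bottom-up:
s4(31) + s3(47) → 78
s8(61) + 78 → 139
139 + s5(142) → 281
s6(146) + s2(150) → 296
s7(178) + s1(191) → 369
281 + 296 → 577
369 + 577 → 946
The encoded length is the sum of every internal node's weight: 78 + 139 + 281 + 296 + 369 + 577 + 946 = 2686 bits.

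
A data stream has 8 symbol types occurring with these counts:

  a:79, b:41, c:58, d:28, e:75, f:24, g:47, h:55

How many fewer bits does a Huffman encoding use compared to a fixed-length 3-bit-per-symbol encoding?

Fixed-length: 3 bits × 407 symbols = 1221 bits.
Huffman merges:
merge f(24) and d(28): 52
merge b(41) and g(47): 88
merge 52 and h(55): 107
merge c(58) and e(75): 133
merge a(79) and 88: 167
merge 107 and 133: 240
merge 167 and 240: 407
Huffman total = 52 + 88 + 107 + 133 + 167 + 240 + 407 = 1194 bits.
Saving = 1221 − 1194 = 27 bits.

27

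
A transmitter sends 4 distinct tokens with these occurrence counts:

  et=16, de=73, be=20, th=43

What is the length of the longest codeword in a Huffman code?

Merge the two lowest-weight nodes at each step:
merge et(16) and be(20): 36
merge 36 and th(43): 79
merge de(73) and 79: 152
The first pair merged (et, be) ends up deepest, at depth 3.

3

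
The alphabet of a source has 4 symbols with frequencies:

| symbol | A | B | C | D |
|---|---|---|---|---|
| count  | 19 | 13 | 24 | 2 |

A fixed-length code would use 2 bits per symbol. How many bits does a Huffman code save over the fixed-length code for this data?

9

Fixed-length: 2 bits × 58 symbols = 116 bits.
Huffman merges:
combine D(2), B(13) → 15
combine 15, A(19) → 34
combine C(24), 34 → 58
Huffman total = 15 + 34 + 58 = 107 bits.
Saving = 116 − 107 = 9 bits.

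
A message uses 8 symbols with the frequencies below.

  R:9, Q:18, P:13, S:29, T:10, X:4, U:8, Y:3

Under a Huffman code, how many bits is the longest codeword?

5

Merge the two lowest-weight nodes at each step:
Y(3) + X(4) → 7
7 + U(8) → 15
R(9) + T(10) → 19
P(13) + 15 → 28
Q(18) + 19 → 37
28 + S(29) → 57
37 + 57 → 94
The first pair merged (Y, X) ends up deepest, at depth 5.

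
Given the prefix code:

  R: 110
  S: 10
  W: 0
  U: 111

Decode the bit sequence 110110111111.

Read left to right; each codeword is recognised as soon as it completes (prefix code):
  110→R | 110→R | 111→U | 111→U
Decoded message: RRUU

RRUU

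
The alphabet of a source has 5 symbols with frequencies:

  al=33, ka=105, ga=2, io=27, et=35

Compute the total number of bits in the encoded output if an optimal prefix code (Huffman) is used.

Greedily combine the two least-frequent nodes:
combine ga(2), io(27) → 29
combine 29, al(33) → 62
combine et(35), 62 → 97
combine 97, ka(105) → 202
Total encoded bits = sum of merged weights = 29 + 62 + 97 + 202 = 390.

390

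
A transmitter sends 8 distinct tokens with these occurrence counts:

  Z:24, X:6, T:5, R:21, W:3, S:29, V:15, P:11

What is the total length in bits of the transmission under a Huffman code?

Greedily combine the two least-frequent nodes:
W(3) + T(5) → 8
X(6) + 8 → 14
P(11) + 14 → 25
V(15) + R(21) → 36
Z(24) + 25 → 49
S(29) + 36 → 65
49 + 65 → 114
Each symbol's bit-cost is frequency × depth; summing gives 311 bits (equivalently 8 + 14 + 25 + 36 + 49 + 65 + 114).

311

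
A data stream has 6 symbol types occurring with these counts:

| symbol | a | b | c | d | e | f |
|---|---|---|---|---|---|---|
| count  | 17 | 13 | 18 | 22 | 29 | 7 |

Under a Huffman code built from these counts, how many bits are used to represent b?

3

Repeatedly merge the two smallest:
f(7) + b(13) → 20
a(17) + c(18) → 35
20 + d(22) → 42
e(29) + 35 → 64
42 + 64 → 106
b sits 3 levels below the root, so its codeword is 3 bits.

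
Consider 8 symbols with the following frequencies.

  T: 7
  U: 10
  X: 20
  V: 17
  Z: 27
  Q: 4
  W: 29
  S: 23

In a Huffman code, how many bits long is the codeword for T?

5

Build the tree from the bottom:
merge Q(4) and T(7): 11
merge U(10) and 11: 21
merge V(17) and X(20): 37
merge 21 and S(23): 44
merge Z(27) and W(29): 56
merge 37 and 44: 81
merge 56 and 81: 137
T's leaf is at depth 5, giving a 5-bit codeword.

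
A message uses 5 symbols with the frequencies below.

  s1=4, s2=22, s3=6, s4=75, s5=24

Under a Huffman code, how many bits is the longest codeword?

4

Merge the two lowest-weight nodes at each step:
merge s1(4) and s3(6): 10
merge 10 and s2(22): 32
merge s5(24) and 32: 56
merge 56 and s4(75): 131
The first pair merged (s1, s3) ends up deepest, at depth 4.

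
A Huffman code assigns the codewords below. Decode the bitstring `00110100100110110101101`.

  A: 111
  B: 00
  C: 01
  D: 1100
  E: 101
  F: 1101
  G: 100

BFBGFECE

Read left to right; each codeword is recognised as soon as it completes (prefix code):
  00→B | 1101→F | 00→B | 100→G | 1101→F | 101→E | 01→C | 101→E
Decoded message: BFBGFECE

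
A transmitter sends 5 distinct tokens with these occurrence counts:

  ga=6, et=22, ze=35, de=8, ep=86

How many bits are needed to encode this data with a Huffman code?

278

Greedily combine the two least-frequent nodes:
merge ga(6) and de(8): 14
merge 14 and et(22): 36
merge ze(35) and 36: 71
merge 71 and ep(86): 157
Each symbol's bit-cost is frequency × depth; summing gives 278 bits (equivalently 14 + 36 + 71 + 157).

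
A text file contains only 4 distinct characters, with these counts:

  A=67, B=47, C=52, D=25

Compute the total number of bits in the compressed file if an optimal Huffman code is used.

Greedily combine the two least-frequent nodes:
D(25) + B(47) → 72
C(52) + A(67) → 119
72 + 119 → 191
Each symbol's bit-cost is frequency × depth; summing gives 382 bits (equivalently 72 + 119 + 191).

382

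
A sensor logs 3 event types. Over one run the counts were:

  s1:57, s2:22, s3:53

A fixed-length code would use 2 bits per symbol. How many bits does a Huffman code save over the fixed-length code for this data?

57

Fixed-length: 2 bits × 132 symbols = 264 bits.
Huffman merges:
combine s2(22), s3(53) → 75
combine s1(57), 75 → 132
Huffman total = 75 + 132 = 207 bits.
Saving = 264 − 207 = 57 bits.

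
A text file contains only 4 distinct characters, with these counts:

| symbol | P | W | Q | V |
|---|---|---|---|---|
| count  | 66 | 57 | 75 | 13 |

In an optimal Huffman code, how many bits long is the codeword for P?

Huffman merges, smallest pair first:
combine V(13), W(57) → 70
combine P(66), 70 → 136
combine Q(75), 136 → 211
The subtree containing P is merged 2 times, so code length = 2.

2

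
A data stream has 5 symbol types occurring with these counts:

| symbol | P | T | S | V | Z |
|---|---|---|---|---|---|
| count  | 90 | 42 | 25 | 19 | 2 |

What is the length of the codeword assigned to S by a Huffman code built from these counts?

3

Huffman merges, smallest pair first:
merge Z(2) and V(19): 21
merge 21 and S(25): 46
merge T(42) and 46: 88
merge 88 and P(90): 178
S sits 3 levels below the root, so its codeword is 3 bits.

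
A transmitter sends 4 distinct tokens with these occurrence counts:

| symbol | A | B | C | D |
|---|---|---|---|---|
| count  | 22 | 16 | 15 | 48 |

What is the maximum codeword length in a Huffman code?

3

Merge the two lowest-weight nodes at each step:
C(15) + B(16) → 31
A(22) + 31 → 53
D(48) + 53 → 101
The rarest symbols sit at the bottom; the longest codeword is 3 bits.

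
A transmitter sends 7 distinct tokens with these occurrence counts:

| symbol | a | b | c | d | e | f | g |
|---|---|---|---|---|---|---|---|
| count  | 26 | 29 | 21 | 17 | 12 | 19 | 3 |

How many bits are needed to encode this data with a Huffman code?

Merge the two smallest weights repeatedly:
combine g(3), e(12) → 15
combine 15, d(17) → 32
combine f(19), c(21) → 40
combine a(26), b(29) → 55
combine 32, 40 → 72
combine 55, 72 → 127
The encoded length is the sum of every internal node's weight: 15 + 32 + 40 + 55 + 72 + 127 = 341 bits.

341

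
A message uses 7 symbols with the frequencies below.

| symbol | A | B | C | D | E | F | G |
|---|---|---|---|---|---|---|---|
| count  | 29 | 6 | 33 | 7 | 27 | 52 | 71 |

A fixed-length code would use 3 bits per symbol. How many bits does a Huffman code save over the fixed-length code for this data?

Fixed-length: 3 bits × 225 symbols = 675 bits.
Huffman merges:
combine B(6), D(7) → 13
combine 13, E(27) → 40
combine A(29), C(33) → 62
combine 40, F(52) → 92
combine 62, G(71) → 133
combine 92, 133 → 225
Huffman total = 13 + 40 + 62 + 92 + 133 + 225 = 565 bits.
Saving = 675 − 565 = 110 bits.

110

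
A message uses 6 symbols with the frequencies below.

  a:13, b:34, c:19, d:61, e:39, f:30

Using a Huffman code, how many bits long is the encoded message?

486

Greedily combine the two least-frequent nodes:
combine a(13), c(19) → 32
combine f(30), 32 → 62
combine b(34), e(39) → 73
combine d(61), 62 → 123
combine 73, 123 → 196
Total encoded bits = sum of merged weights = 32 + 62 + 73 + 123 + 196 = 486.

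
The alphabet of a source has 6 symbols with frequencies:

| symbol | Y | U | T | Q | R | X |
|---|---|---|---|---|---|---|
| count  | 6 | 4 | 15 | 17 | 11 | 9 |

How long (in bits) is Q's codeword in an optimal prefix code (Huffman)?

2

Huffman merges, smallest pair first:
U(4) + Y(6) → 10
X(9) + 10 → 19
R(11) + T(15) → 26
Q(17) + 19 → 36
26 + 36 → 62
Q's leaf is at depth 2, giving a 2-bit codeword.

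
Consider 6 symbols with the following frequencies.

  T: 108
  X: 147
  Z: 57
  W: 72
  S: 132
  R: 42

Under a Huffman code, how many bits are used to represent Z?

Repeatedly merge the two smallest:
R(42) + Z(57) → 99
W(72) + 99 → 171
T(108) + S(132) → 240
X(147) + 171 → 318
240 + 318 → 558
The subtree containing Z is merged 4 times, so code length = 4.

4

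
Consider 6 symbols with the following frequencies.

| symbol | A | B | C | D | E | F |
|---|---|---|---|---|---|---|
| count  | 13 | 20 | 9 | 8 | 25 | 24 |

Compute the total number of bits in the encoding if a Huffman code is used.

245

Greedily combine the two least-frequent nodes:
combine D(8), C(9) → 17
combine A(13), 17 → 30
combine B(20), F(24) → 44
combine E(25), 30 → 55
combine 44, 55 → 99
Total encoded bits = sum of merged weights = 17 + 30 + 44 + 55 + 99 = 245.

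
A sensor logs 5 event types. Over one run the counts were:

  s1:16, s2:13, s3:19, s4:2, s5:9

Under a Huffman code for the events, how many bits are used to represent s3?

2

Build the tree from the bottom:
merge s4(2) and s5(9): 11
merge 11 and s2(13): 24
merge s1(16) and s3(19): 35
merge 24 and 35: 59
s3 sits 2 levels below the root, so its codeword is 2 bits.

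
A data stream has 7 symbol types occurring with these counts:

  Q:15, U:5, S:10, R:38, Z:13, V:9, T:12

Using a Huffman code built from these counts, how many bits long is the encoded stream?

266

Merge the two smallest weights repeatedly:
merge U(5) and V(9): 14
merge S(10) and T(12): 22
merge Z(13) and 14: 27
merge Q(15) and 22: 37
merge 27 and 37: 64
merge R(38) and 64: 102
Each symbol's bit-cost is frequency × depth; summing gives 266 bits (equivalently 14 + 22 + 27 + 37 + 64 + 102).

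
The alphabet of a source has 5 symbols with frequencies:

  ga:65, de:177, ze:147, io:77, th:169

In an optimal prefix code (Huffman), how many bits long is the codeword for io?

3

Build the tree from the bottom:
merge ga(65) and io(77): 142
merge 142 and ze(147): 289
merge th(169) and de(177): 346
merge 289 and 346: 635
io sits 3 levels below the root, so its codeword is 3 bits.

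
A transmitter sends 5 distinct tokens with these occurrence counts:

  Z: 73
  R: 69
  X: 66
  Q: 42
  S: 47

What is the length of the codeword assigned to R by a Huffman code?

2

Build the tree from the bottom:
Q(42) + S(47) → 89
X(66) + R(69) → 135
Z(73) + 89 → 162
135 + 162 → 297
The subtree containing R is merged 2 times, so code length = 2.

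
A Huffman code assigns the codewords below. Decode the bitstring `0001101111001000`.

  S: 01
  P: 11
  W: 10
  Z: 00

ZSWPPZWZ

Read left to right; each codeword is recognised as soon as it completes (prefix code):
  00→Z | 01→S | 10→W | 11→P | 11→P | 00→Z | 10→W | 00→Z
Decoded message: ZSWPPZWZ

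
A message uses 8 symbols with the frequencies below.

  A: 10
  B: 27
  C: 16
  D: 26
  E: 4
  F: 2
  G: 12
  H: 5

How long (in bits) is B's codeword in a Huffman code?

2

Repeatedly merge the two smallest:
F(2) + E(4) → 6
H(5) + 6 → 11
A(10) + 11 → 21
G(12) + C(16) → 28
21 + D(26) → 47
B(27) + 28 → 55
47 + 55 → 102
B's leaf is at depth 2, giving a 2-bit codeword.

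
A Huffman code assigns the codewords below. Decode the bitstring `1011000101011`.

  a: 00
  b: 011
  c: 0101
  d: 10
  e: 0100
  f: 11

dfacb

Read left to right; each codeword is recognised as soon as it completes (prefix code):
  10→d | 11→f | 00→a | 0101→c | 011→b
Decoded message: dfacb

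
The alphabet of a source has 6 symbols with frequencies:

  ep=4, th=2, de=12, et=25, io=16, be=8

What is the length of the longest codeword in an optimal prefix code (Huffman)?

4

Merge the two lowest-weight nodes at each step:
merge th(2) and ep(4): 6
merge 6 and be(8): 14
merge de(12) and 14: 26
merge io(16) and et(25): 41
merge 26 and 41: 67
Maximum depth reached is 4.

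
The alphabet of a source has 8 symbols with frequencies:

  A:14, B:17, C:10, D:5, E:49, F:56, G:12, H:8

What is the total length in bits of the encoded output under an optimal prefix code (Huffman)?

Greedily combine the two least-frequent nodes:
D(5) + H(8) → 13
C(10) + G(12) → 22
13 + A(14) → 27
B(17) + 22 → 39
27 + 39 → 66
E(49) + F(56) → 105
66 + 105 → 171
Total encoded bits = sum of merged weights = 13 + 22 + 27 + 39 + 66 + 105 + 171 = 443.

443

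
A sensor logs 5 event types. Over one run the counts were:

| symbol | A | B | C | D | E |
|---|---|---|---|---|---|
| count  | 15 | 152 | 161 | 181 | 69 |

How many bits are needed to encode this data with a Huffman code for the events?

1240

Greedily combine the two least-frequent nodes:
A(15) + E(69) → 84
84 + B(152) → 236
C(161) + D(181) → 342
236 + 342 → 578
Total encoded bits = sum of merged weights = 84 + 236 + 342 + 578 = 1240.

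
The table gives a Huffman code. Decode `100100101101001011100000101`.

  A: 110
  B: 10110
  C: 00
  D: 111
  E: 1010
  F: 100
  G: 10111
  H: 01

Read left to right; each codeword is recognised as soon as it completes (prefix code):
  100→F | 100→F | 10110→B | 100→F | 10111→G | 00→C | 00→C | 01→H | 01→H
Decoded message: FFBFGCCHH

FFBFGCCHH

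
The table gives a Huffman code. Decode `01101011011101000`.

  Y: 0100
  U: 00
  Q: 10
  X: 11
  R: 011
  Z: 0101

Read left to right; each codeword is recognised as soon as it completes (prefix code):
  011→R | 0101→Z | 10→Q | 11→X | 10→Q | 10→Q | 00→U
Decoded message: RZQXQQU

RZQXQQU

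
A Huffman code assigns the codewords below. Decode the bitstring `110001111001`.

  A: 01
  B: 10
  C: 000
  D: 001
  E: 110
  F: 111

Read left to right; each codeword is recognised as soon as it completes (prefix code):
  110→E | 001→D | 111→F | 001→D
Decoded message: EDFD

EDFD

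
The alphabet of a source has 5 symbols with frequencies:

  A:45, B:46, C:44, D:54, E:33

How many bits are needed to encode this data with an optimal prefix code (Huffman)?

521

Build the Huffman tree bottom-up:
E(33) + C(44) → 77
A(45) + B(46) → 91
D(54) + 77 → 131
91 + 131 → 222
Total encoded bits = sum of merged weights = 77 + 91 + 131 + 222 = 521.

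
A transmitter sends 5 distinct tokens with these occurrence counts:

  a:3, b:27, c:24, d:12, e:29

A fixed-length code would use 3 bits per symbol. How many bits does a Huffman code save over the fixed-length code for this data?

Fixed-length: 3 bits × 95 symbols = 285 bits.
Huffman merges:
a(3) + d(12) → 15
15 + c(24) → 39
b(27) + e(29) → 56
39 + 56 → 95
Huffman total = 15 + 39 + 56 + 95 = 205 bits.
Saving = 285 − 205 = 80 bits.

80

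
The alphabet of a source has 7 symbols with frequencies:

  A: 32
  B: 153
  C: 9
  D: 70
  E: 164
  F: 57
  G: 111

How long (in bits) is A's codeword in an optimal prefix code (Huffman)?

5

Huffman merges, smallest pair first:
C(9) + A(32) → 41
41 + F(57) → 98
D(70) + 98 → 168
G(111) + B(153) → 264
E(164) + 168 → 332
264 + 332 → 596
A's leaf is at depth 5, giving a 5-bit codeword.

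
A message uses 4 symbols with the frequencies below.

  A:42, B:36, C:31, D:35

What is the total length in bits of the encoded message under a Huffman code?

Build the Huffman tree bottom-up:
C(31) + D(35) → 66
B(36) + A(42) → 78
66 + 78 → 144
Each symbol's bit-cost is frequency × depth; summing gives 288 bits (equivalently 66 + 78 + 144).

288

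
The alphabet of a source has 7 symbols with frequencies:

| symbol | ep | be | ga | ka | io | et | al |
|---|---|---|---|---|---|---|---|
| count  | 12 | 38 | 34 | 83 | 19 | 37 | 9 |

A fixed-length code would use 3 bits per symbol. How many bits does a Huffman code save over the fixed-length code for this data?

105

Fixed-length: 3 bits × 232 symbols = 696 bits.
Huffman merges:
merge al(9) and ep(12): 21
merge io(19) and 21: 40
merge ga(34) and et(37): 71
merge be(38) and 40: 78
merge 71 and 78: 149
merge ka(83) and 149: 232
Huffman total = 21 + 40 + 71 + 78 + 149 + 232 = 591 bits.
Saving = 696 − 591 = 105 bits.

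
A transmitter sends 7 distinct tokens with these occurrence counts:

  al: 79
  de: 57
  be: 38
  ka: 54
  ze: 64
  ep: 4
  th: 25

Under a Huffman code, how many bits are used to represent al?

2

Huffman merges, smallest pair first:
merge ep(4) and th(25): 29
merge 29 and be(38): 67
merge ka(54) and de(57): 111
merge ze(64) and 67: 131
merge al(79) and 111: 190
merge 131 and 190: 321
al sits 2 levels below the root, so its codeword is 2 bits.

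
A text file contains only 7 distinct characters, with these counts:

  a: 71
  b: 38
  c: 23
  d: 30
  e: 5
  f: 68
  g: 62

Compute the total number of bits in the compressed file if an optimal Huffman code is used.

776

Merge the two smallest weights repeatedly:
e(5) + c(23) → 28
28 + d(30) → 58
b(38) + 58 → 96
g(62) + f(68) → 130
a(71) + 96 → 167
130 + 167 → 297
Total encoded bits = sum of merged weights = 28 + 58 + 96 + 130 + 167 + 297 = 776.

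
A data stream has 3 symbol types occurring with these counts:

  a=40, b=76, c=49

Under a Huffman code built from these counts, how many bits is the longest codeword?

2

Merge the two lowest-weight nodes at each step:
merge a(40) and c(49): 89
merge b(76) and 89: 165
Maximum depth reached is 2.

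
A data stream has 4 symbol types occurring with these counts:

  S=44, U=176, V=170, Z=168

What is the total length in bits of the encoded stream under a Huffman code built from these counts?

1116

Merge the two smallest weights repeatedly:
merge S(44) and Z(168): 212
merge V(170) and U(176): 346
merge 212 and 346: 558
Total encoded bits = sum of merged weights = 212 + 346 + 558 = 1116.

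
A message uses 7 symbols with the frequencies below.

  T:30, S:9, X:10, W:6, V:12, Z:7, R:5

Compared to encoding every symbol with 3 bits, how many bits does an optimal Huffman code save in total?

Fixed-length: 3 bits × 79 symbols = 237 bits.
Huffman merges:
merge R(5) and W(6): 11
merge Z(7) and S(9): 16
merge X(10) and 11: 21
merge V(12) and 16: 28
merge 21 and 28: 49
merge T(30) and 49: 79
Huffman total = 11 + 16 + 21 + 28 + 49 + 79 = 204 bits.
Saving = 237 − 204 = 33 bits.

33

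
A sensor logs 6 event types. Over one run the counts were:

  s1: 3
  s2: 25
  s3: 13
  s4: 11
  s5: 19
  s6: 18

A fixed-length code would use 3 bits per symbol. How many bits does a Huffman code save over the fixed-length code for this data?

Fixed-length: 3 bits × 89 symbols = 267 bits.
Huffman merges:
combine s1(3), s4(11) → 14
combine s3(13), 14 → 27
combine s6(18), s5(19) → 37
combine s2(25), 27 → 52
combine 37, 52 → 89
Huffman total = 14 + 27 + 37 + 52 + 89 = 219 bits.
Saving = 267 − 219 = 48 bits.

48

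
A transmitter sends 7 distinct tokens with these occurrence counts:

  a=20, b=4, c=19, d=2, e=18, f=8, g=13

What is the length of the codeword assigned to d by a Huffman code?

Repeatedly merge the two smallest:
combine d(2), b(4) → 6
combine 6, f(8) → 14
combine g(13), 14 → 27
combine e(18), c(19) → 37
combine a(20), 27 → 47
combine 37, 47 → 84
d's leaf is at depth 5, giving a 5-bit codeword.

5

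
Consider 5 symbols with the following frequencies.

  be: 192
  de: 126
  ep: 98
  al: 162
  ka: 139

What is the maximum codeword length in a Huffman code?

Merge the two lowest-weight nodes at each step:
merge ep(98) and de(126): 224
merge ka(139) and al(162): 301
merge be(192) and 224: 416
merge 301 and 416: 717
The first pair merged (ep, de) ends up deepest, at depth 3.

3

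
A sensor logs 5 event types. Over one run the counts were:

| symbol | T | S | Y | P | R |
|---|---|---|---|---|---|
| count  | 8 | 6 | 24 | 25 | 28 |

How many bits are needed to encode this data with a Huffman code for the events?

Merge the two smallest weights repeatedly:
merge S(6) and T(8): 14
merge 14 and Y(24): 38
merge P(25) and R(28): 53
merge 38 and 53: 91
Total encoded bits = sum of merged weights = 14 + 38 + 53 + 91 = 196.

196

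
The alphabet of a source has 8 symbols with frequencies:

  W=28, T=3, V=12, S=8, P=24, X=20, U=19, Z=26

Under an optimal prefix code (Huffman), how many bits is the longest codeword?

5

Merge the two lowest-weight nodes at each step:
merge T(3) and S(8): 11
merge 11 and V(12): 23
merge U(19) and X(20): 39
merge 23 and P(24): 47
merge Z(26) and W(28): 54
merge 39 and 47: 86
merge 54 and 86: 140
The rarest symbols sit at the bottom; the longest codeword is 5 bits.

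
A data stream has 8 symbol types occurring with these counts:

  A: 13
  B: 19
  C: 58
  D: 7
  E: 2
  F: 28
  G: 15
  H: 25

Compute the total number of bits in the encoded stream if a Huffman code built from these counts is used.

446

Greedily combine the two least-frequent nodes:
combine E(2), D(7) → 9
combine 9, A(13) → 22
combine G(15), B(19) → 34
combine 22, H(25) → 47
combine F(28), 34 → 62
combine 47, C(58) → 105
combine 62, 105 → 167
The encoded length is the sum of every internal node's weight: 9 + 22 + 34 + 47 + 62 + 105 + 167 = 446 bits.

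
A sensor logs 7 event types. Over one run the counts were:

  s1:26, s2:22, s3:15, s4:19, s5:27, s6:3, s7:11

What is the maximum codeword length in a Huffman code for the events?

Merge the two lowest-weight nodes at each step:
combine s6(3), s7(11) → 14
combine 14, s3(15) → 29
combine s4(19), s2(22) → 41
combine s1(26), s5(27) → 53
combine 29, 41 → 70
combine 53, 70 → 123
The first pair merged (s6, s7) ends up deepest, at depth 4.

4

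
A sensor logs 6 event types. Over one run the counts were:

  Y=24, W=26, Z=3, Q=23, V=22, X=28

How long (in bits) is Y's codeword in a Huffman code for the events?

3

Huffman merges, smallest pair first:
combine Z(3), V(22) → 25
combine Q(23), Y(24) → 47
combine 25, W(26) → 51
combine X(28), 47 → 75
combine 51, 75 → 126
Y sits 3 levels below the root, so its codeword is 3 bits.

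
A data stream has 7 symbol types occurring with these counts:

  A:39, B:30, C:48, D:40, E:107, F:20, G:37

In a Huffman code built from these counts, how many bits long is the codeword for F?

3

Build the tree from the bottom:
merge F(20) and B(30): 50
merge G(37) and A(39): 76
merge D(40) and C(48): 88
merge 50 and 76: 126
merge 88 and E(107): 195
merge 126 and 195: 321
The subtree containing F is merged 3 times, so code length = 3.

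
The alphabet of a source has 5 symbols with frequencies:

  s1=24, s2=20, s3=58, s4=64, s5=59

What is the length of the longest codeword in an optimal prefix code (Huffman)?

Merge the two lowest-weight nodes at each step:
combine s2(20), s1(24) → 44
combine 44, s3(58) → 102
combine s5(59), s4(64) → 123
combine 102, 123 → 225
The first pair merged (s2, s1) ends up deepest, at depth 3.

3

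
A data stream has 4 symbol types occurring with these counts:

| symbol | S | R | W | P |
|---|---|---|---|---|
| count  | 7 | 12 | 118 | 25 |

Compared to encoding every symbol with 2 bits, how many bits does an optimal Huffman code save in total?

Fixed-length: 2 bits × 162 symbols = 324 bits.
Huffman merges:
combine S(7), R(12) → 19
combine 19, P(25) → 44
combine 44, W(118) → 162
Huffman total = 19 + 44 + 162 = 225 bits.
Saving = 324 − 225 = 99 bits.

99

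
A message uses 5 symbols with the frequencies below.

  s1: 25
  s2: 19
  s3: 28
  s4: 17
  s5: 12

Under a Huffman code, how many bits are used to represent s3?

Huffman merges, smallest pair first:
merge s5(12) and s4(17): 29
merge s2(19) and s1(25): 44
merge s3(28) and 29: 57
merge 44 and 57: 101
The subtree containing s3 is merged 2 times, so code length = 2.

2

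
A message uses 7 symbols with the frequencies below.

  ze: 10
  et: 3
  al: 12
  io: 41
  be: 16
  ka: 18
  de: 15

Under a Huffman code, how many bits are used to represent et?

Repeatedly merge the two smallest:
merge et(3) and ze(10): 13
merge al(12) and 13: 25
merge de(15) and be(16): 31
merge ka(18) and 25: 43
merge 31 and io(41): 72
merge 43 and 72: 115
et's leaf is at depth 4, giving a 4-bit codeword.

4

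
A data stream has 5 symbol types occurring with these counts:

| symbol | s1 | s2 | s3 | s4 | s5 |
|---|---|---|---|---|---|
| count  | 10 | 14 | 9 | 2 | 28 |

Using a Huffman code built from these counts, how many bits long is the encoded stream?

Greedily combine the two least-frequent nodes:
combine s4(2), s3(9) → 11
combine s1(10), 11 → 21
combine s2(14), 21 → 35
combine s5(28), 35 → 63
Each symbol's bit-cost is frequency × depth; summing gives 130 bits (equivalently 11 + 21 + 35 + 63).

130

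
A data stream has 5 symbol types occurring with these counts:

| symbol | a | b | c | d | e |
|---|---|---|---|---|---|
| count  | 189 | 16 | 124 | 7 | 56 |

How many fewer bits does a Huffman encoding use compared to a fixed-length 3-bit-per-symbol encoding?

Fixed-length: 3 bits × 392 symbols = 1176 bits.
Huffman merges:
merge d(7) and b(16): 23
merge 23 and e(56): 79
merge 79 and c(124): 203
merge a(189) and 203: 392
Huffman total = 23 + 79 + 203 + 392 = 697 bits.
Saving = 1176 − 697 = 479 bits.

479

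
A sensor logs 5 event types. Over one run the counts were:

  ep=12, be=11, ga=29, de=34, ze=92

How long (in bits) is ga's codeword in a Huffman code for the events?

3

Build the tree from the bottom:
be(11) + ep(12) → 23
23 + ga(29) → 52
de(34) + 52 → 86
86 + ze(92) → 178
ga sits 3 levels below the root, so its codeword is 3 bits.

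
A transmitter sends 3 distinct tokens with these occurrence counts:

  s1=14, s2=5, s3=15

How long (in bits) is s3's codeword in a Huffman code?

1

Repeatedly merge the two smallest:
combine s2(5), s1(14) → 19
combine s3(15), 19 → 34
s3 is a child of the root — depth 1, so its codeword is a single bit.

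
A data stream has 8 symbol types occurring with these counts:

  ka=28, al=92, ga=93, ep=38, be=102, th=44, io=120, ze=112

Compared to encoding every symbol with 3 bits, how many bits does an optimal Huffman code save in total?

Fixed-length: 3 bits × 629 symbols = 1887 bits.
Huffman merges:
merge ka(28) and ep(38): 66
merge th(44) and 66: 110
merge al(92) and ga(93): 185
merge be(102) and 110: 212
merge ze(112) and io(120): 232
merge 185 and 212: 397
merge 232 and 397: 629
Huffman total = 66 + 110 + 185 + 212 + 232 + 397 + 629 = 1831 bits.
Saving = 1887 − 1831 = 56 bits.

56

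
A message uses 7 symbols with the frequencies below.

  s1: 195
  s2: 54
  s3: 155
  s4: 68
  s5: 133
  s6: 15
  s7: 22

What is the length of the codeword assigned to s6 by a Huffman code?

5

Huffman merges, smallest pair first:
combine s6(15), s7(22) → 37
combine 37, s2(54) → 91
combine s4(68), 91 → 159
combine s5(133), s3(155) → 288
combine 159, s1(195) → 354
combine 288, 354 → 642
s6 sits 5 levels below the root, so its codeword is 5 bits.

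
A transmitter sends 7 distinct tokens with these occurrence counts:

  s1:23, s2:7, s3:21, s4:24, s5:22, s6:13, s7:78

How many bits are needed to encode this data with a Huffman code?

Greedily combine the two least-frequent nodes:
merge s2(7) and s6(13): 20
merge 20 and s3(21): 41
merge s5(22) and s1(23): 45
merge s4(24) and 41: 65
merge 45 and 65: 110
merge s7(78) and 110: 188
Each symbol's bit-cost is frequency × depth; summing gives 469 bits (equivalently 20 + 41 + 45 + 65 + 110 + 188).

469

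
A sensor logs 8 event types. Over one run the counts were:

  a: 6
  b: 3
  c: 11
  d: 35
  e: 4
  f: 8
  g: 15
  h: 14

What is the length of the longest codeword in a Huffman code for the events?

Merge the two lowest-weight nodes at each step:
merge b(3) and e(4): 7
merge a(6) and 7: 13
merge f(8) and c(11): 19
merge 13 and h(14): 27
merge g(15) and 19: 34
merge 27 and 34: 61
merge d(35) and 61: 96
The rarest symbols sit at the bottom; the longest codeword is 5 bits.

5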